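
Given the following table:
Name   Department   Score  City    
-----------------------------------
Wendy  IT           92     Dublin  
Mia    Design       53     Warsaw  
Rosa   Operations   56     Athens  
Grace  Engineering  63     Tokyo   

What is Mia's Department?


Row 2: Mia
Department = Design

ANSWER: Design


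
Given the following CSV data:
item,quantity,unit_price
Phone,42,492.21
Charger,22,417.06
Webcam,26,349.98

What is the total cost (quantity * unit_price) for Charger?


Row: Charger
quantity = 22
unit_price = 417.06
total = 22 * 417.06 = 9175.32

ANSWER: 9175.32


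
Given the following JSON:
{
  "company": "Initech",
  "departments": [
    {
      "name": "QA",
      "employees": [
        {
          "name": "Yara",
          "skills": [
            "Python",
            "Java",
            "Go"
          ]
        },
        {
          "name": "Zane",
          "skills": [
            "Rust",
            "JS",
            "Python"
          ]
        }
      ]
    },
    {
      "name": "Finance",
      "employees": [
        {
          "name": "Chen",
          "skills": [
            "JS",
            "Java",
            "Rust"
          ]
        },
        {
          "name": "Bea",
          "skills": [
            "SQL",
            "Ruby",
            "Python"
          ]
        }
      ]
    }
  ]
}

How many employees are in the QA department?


Path: departments[0].employees
Count: 2

ANSWER: 2


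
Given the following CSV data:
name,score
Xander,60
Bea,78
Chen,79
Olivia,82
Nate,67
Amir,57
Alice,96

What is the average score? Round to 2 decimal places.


Scores: 60, 78, 79, 82, 67, 57, 96
Sum = 519
Count = 7
Average = 519 / 7 = 74.14

ANSWER: 74.14


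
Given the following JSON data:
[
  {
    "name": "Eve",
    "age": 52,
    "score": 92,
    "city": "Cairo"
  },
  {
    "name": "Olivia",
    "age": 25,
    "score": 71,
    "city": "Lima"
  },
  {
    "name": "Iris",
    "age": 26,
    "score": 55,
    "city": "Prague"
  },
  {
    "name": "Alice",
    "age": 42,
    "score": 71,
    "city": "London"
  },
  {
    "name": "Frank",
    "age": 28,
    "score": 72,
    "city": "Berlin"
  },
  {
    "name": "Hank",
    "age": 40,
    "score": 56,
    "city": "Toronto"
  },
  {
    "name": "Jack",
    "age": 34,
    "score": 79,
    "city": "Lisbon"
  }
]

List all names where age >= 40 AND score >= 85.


Checking both conditions:
  Eve (age=52, score=92) -> YES
  Olivia (age=25, score=71) -> no
  Iris (age=26, score=55) -> no
  Alice (age=42, score=71) -> no
  Frank (age=28, score=72) -> no
  Hank (age=40, score=56) -> no
  Jack (age=34, score=79) -> no


ANSWER: Eve


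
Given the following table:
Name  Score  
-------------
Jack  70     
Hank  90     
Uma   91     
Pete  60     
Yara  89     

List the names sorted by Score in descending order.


Sorting by Score (descending):
  Uma: 91
  Hank: 90
  Yara: 89
  Jack: 70
  Pete: 60


ANSWER: Uma, Hank, Yara, Jack, Pete


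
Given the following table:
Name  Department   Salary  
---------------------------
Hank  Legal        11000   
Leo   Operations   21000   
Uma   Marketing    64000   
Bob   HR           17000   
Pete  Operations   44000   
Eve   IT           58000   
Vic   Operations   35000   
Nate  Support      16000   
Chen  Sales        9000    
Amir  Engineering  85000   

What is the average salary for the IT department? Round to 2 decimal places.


IT department members:
  Eve: 58000
Sum = 58000
Count = 1
Average = 58000 / 1 = 58000.00

ANSWER: 58000.00


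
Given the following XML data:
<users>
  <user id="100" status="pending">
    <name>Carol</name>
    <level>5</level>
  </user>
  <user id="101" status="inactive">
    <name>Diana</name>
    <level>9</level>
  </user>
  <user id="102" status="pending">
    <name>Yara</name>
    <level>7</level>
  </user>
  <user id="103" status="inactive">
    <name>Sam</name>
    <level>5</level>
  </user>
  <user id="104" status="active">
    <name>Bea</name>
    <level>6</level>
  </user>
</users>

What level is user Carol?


Finding user: Carol
<level>5</level>

ANSWER: 5


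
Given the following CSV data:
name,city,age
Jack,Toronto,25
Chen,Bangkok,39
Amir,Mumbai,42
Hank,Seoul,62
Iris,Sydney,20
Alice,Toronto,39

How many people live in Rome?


Scanning city column for 'Rome':
Total matches: 0

ANSWER: 0


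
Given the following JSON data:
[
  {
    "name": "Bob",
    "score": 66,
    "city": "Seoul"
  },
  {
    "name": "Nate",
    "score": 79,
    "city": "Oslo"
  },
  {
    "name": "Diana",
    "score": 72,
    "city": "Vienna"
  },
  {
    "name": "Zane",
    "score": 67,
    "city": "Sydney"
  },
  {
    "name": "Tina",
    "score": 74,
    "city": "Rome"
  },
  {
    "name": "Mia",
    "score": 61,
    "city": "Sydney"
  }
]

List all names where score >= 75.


Filtering records where score >= 75:
  Bob (score=66) -> no
  Nate (score=79) -> YES
  Diana (score=72) -> no
  Zane (score=67) -> no
  Tina (score=74) -> no
  Mia (score=61) -> no


ANSWER: Nate


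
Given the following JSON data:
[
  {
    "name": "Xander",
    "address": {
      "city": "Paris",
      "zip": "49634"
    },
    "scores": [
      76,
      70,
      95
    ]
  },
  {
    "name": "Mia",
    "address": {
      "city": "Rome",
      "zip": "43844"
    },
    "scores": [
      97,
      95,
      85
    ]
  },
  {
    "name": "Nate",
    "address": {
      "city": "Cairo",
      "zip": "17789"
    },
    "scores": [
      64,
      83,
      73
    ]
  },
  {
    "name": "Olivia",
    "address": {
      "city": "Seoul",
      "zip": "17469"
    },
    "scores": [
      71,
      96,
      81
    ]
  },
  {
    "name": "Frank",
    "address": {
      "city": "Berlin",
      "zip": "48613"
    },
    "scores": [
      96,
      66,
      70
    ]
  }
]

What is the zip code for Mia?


Path: records[1].address.zip
Value: 43844

ANSWER: 43844


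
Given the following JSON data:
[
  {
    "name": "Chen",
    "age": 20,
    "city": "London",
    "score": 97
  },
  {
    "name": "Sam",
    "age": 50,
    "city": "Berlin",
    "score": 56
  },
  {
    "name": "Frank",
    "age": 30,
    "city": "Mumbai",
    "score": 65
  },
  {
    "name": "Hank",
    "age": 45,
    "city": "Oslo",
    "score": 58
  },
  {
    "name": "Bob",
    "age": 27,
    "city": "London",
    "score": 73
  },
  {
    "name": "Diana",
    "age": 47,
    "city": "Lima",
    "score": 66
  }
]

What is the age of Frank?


Looking up record where name = Frank
Record index: 2
Field 'age' = 30

ANSWER: 30


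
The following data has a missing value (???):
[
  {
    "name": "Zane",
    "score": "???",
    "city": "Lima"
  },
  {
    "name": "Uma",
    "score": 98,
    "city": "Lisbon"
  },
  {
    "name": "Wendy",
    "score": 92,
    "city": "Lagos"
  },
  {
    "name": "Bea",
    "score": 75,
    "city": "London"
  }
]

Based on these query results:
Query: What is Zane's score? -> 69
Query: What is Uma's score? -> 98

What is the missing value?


The missing value is Zane's score
From query: Zane's score = 69

ANSWER: 69


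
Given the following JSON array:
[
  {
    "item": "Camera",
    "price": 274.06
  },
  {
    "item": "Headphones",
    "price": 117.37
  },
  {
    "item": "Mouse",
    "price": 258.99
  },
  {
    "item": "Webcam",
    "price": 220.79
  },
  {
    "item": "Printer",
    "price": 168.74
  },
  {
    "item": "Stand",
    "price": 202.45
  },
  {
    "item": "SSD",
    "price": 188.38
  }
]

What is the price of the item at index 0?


Array index 0 -> Camera
price = 274.06

ANSWER: 274.06


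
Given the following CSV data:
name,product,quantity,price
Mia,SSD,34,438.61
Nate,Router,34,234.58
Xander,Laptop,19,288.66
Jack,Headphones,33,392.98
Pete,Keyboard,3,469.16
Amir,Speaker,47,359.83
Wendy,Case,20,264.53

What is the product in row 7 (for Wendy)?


Row 7: Wendy
Column 'product' = Case

ANSWER: Case


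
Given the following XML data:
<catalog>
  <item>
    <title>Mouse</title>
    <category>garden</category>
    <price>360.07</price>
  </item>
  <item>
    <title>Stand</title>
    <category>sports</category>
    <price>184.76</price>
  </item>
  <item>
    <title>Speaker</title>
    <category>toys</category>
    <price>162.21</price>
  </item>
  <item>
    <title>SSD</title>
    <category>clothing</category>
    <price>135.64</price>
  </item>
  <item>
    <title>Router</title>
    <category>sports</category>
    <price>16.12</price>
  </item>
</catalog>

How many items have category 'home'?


Scanning <item> elements for <category>home</category>:
Count: 0

ANSWER: 0


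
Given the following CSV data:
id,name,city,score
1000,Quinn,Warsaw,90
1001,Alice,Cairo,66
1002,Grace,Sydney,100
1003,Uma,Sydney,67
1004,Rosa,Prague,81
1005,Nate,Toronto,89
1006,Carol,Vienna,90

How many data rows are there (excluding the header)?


Counting rows (excluding header):
Header: id,name,city,score
Data rows: 7

ANSWER: 7


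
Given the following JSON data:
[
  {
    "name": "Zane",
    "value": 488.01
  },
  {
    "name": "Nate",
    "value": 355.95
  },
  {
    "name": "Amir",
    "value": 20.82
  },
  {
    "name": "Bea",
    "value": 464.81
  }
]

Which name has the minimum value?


Comparing values:
  Zane: 488.01
  Nate: 355.95
  Amir: 20.82
  Bea: 464.81
Minimum: Amir (20.82)

ANSWER: Amir


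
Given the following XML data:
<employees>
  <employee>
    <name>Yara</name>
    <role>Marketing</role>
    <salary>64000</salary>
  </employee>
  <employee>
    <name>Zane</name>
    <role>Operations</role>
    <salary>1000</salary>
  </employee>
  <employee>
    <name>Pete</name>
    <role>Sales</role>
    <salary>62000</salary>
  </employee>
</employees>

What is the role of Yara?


Searching for <employee> with <name>Yara</name>
Found at position 1
<role>Marketing</role>

ANSWER: Marketing


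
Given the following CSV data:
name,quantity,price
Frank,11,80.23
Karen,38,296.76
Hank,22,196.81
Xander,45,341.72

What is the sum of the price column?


Values in 'price' column:
  Row 1: 80.23
  Row 2: 296.76
  Row 3: 196.81
  Row 4: 341.72
Sum = 80.23 + 296.76 + 196.81 + 341.72 = 915.52

ANSWER: 915.52


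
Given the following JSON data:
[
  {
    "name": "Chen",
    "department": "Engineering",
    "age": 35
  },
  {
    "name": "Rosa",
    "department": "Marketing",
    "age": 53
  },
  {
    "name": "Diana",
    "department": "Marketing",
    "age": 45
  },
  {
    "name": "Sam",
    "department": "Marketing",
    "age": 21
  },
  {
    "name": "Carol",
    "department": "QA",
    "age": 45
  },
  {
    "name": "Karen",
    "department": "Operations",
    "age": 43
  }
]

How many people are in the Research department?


Scanning records for department = Research
  No matches found
Count: 0

ANSWER: 0


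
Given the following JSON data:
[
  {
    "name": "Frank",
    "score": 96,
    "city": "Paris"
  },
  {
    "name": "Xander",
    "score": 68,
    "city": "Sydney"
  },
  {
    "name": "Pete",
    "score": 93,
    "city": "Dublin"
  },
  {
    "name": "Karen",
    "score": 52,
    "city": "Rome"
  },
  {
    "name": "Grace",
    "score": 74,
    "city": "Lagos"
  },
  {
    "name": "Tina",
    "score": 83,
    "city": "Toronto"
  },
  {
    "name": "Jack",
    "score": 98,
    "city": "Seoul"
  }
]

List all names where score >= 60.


Filtering records where score >= 60:
  Frank (score=96) -> YES
  Xander (score=68) -> YES
  Pete (score=93) -> YES
  Karen (score=52) -> no
  Grace (score=74) -> YES
  Tina (score=83) -> YES
  Jack (score=98) -> YES


ANSWER: Frank, Xander, Pete, Grace, Tina, Jack


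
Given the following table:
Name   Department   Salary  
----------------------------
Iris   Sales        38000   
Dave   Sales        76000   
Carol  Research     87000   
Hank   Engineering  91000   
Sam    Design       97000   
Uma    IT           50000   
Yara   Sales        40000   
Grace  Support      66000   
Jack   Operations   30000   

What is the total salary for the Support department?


Support department members:
  Grace: 66000
Total = 66000 = 66000

ANSWER: 66000


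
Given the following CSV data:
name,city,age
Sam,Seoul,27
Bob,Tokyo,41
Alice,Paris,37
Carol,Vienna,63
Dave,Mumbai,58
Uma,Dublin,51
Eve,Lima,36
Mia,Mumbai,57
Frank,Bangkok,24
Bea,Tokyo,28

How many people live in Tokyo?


Scanning city column for 'Tokyo':
  Row 2: Bob -> MATCH
  Row 10: Bea -> MATCH
Total matches: 2

ANSWER: 2


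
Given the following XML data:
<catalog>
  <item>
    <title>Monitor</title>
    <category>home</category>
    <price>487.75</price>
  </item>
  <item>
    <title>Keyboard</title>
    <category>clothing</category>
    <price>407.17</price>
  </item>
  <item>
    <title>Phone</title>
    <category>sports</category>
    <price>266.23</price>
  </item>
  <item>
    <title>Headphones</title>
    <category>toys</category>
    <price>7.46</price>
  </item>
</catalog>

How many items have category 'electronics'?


Scanning <item> elements for <category>electronics</category>:
Count: 0

ANSWER: 0


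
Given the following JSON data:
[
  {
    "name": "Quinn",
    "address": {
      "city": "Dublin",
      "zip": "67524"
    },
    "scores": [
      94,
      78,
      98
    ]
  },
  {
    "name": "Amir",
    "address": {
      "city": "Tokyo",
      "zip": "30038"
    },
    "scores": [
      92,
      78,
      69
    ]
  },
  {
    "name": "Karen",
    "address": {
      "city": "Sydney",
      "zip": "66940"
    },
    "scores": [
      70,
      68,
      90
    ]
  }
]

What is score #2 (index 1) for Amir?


Path: records[1].scores[1]
Value: 78

ANSWER: 78


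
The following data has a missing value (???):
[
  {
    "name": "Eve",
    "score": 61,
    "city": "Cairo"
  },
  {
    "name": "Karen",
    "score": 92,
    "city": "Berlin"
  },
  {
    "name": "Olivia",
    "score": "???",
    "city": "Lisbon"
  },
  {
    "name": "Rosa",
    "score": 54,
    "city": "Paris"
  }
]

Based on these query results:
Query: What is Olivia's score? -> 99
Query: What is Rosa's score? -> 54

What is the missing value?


The missing value is Olivia's score
From query: Olivia's score = 99

ANSWER: 99


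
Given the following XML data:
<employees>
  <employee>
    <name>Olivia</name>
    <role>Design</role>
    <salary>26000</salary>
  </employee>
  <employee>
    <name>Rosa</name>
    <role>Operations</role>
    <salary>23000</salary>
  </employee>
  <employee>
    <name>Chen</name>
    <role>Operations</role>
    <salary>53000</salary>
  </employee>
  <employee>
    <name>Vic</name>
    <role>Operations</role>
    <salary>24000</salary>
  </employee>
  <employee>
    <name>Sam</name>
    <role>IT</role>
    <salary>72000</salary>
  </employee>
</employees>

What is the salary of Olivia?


Searching for <employee> with <name>Olivia</name>
Found at position 1
<salary>26000</salary>

ANSWER: 26000


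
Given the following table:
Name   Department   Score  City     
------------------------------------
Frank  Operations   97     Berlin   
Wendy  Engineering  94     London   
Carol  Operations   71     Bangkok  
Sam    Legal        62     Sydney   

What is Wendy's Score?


Row 2: Wendy
Score = 94

ANSWER: 94


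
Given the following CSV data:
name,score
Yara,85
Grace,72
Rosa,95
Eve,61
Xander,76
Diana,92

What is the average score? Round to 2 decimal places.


Scores: 85, 72, 95, 61, 76, 92
Sum = 481
Count = 6
Average = 481 / 6 = 80.17

ANSWER: 80.17


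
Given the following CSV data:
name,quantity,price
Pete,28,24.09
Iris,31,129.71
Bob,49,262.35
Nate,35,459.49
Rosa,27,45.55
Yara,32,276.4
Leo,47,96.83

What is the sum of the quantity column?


Values in 'quantity' column:
  Row 1: 28
  Row 2: 31
  Row 3: 49
  Row 4: 35
  Row 5: 27
  Row 6: 32
  Row 7: 47
Sum = 28 + 31 + 49 + 35 + 27 + 32 + 47 = 249

ANSWER: 249


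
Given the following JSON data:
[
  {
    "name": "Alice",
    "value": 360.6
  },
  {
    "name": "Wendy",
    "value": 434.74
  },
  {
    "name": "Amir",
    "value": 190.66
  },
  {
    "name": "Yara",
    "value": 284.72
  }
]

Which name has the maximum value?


Comparing values:
  Alice: 360.6
  Wendy: 434.74
  Amir: 190.66
  Yara: 284.72
Maximum: Wendy (434.74)

ANSWER: Wendy


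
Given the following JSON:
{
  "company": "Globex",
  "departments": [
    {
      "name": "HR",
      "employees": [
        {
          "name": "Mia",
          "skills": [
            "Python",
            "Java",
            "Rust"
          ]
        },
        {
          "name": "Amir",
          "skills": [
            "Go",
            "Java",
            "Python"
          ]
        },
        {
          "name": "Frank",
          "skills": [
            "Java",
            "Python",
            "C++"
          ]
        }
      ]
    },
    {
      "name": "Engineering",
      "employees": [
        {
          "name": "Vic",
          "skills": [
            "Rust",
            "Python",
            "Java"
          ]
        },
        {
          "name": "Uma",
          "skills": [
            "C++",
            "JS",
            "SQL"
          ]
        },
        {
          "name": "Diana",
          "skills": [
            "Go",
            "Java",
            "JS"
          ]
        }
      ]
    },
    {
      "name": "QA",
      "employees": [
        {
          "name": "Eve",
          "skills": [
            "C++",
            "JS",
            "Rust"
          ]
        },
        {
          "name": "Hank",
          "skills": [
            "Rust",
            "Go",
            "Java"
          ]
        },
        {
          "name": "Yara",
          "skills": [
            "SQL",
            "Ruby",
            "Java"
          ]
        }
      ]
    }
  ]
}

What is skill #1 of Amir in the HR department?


Path: departments[0].employees[1].skills[0]
Value: Go

ANSWER: Go


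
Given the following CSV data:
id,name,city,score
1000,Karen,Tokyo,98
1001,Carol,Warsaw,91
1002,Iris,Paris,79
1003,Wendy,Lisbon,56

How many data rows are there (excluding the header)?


Counting rows (excluding header):
Header: id,name,city,score
Data rows: 4

ANSWER: 4


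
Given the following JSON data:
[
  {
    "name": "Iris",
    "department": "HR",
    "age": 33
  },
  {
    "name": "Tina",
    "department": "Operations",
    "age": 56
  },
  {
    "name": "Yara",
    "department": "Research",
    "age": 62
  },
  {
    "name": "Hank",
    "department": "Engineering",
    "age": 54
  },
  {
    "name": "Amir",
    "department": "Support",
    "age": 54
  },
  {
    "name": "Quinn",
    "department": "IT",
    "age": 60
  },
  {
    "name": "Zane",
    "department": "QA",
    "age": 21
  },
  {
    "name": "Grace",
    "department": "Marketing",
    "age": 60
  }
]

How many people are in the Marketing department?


Scanning records for department = Marketing
  Record 7: Grace
Count: 1

ANSWER: 1


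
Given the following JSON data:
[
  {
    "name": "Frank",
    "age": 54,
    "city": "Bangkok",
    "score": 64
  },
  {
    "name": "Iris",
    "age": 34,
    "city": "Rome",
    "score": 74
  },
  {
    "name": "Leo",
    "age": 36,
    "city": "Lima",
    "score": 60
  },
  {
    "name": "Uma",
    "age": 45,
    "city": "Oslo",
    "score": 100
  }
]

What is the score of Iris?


Looking up record where name = Iris
Record index: 1
Field 'score' = 74

ANSWER: 74


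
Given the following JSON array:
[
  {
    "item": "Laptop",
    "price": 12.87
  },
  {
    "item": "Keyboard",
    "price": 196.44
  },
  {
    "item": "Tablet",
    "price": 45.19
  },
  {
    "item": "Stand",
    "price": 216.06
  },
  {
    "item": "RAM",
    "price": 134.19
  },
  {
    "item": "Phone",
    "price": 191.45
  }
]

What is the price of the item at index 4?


Array index 4 -> RAM
price = 134.19

ANSWER: 134.19


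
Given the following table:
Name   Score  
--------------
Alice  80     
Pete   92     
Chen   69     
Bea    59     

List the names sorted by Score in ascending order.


Sorting by Score (ascending):
  Bea: 59
  Chen: 69
  Alice: 80
  Pete: 92


ANSWER: Bea, Chen, Alice, Pete


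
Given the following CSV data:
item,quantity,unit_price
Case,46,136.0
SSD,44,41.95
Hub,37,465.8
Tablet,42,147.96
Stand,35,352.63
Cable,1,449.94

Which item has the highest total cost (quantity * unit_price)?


Computing row totals:
  Case: 6256.0
  SSD: 1845.8
  Hub: 17234.6
  Tablet: 6214.32
  Stand: 12342.05
  Cable: 449.94
Maximum: Hub (17234.6)

ANSWER: Hub


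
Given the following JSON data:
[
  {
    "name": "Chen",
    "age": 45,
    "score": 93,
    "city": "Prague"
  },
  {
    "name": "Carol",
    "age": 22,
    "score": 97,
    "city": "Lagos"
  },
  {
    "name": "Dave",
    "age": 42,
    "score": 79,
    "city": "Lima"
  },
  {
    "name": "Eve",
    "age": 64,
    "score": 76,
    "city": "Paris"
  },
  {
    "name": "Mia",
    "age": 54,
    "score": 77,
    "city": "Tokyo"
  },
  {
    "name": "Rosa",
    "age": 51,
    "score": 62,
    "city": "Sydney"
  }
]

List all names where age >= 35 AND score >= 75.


Checking both conditions:
  Chen (age=45, score=93) -> YES
  Carol (age=22, score=97) -> no
  Dave (age=42, score=79) -> YES
  Eve (age=64, score=76) -> YES
  Mia (age=54, score=77) -> YES
  Rosa (age=51, score=62) -> no


ANSWER: Chen, Dave, Eve, Mia


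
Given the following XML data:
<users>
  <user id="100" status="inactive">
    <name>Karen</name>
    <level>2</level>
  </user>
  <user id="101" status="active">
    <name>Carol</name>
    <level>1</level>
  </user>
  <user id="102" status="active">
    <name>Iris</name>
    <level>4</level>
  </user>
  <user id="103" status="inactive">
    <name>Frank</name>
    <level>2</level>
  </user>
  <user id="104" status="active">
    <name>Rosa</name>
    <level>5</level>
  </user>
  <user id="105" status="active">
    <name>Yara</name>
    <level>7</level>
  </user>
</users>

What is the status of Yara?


Finding user with name = Yara
user id="105" status="active"

ANSWER: active


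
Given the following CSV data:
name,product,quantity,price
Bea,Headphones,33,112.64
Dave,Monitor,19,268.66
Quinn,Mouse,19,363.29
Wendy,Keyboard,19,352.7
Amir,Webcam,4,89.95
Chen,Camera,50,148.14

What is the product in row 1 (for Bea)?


Row 1: Bea
Column 'product' = Headphones

ANSWER: Headphones


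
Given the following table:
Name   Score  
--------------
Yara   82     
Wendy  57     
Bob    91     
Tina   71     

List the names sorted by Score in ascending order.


Sorting by Score (ascending):
  Wendy: 57
  Tina: 71
  Yara: 82
  Bob: 91


ANSWER: Wendy, Tina, Yara, Bob


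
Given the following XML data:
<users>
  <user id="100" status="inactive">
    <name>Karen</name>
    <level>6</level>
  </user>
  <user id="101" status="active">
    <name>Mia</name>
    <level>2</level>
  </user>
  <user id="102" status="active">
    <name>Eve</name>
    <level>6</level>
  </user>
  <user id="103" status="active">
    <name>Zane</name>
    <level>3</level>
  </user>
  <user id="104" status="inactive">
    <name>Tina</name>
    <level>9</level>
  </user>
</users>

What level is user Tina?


Finding user: Tina
<level>9</level>

ANSWER: 9


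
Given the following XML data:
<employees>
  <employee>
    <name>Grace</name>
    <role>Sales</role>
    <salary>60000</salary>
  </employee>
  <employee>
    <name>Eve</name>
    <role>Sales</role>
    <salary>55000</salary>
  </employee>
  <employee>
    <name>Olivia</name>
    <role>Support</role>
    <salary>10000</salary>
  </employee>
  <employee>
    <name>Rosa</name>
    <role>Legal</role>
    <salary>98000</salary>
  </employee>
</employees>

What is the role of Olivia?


Searching for <employee> with <name>Olivia</name>
Found at position 3
<role>Support</role>

ANSWER: Support


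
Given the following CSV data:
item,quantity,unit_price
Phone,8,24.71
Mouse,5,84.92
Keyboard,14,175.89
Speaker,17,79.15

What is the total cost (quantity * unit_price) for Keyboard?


Row: Keyboard
quantity = 14
unit_price = 175.89
total = 14 * 175.89 = 2462.46

ANSWER: 2462.46


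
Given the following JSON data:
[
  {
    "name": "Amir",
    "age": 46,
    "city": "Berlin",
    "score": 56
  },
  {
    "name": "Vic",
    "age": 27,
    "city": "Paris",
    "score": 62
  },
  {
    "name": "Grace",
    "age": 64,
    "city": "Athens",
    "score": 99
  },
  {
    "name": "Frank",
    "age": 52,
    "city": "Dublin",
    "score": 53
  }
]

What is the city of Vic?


Looking up record where name = Vic
Record index: 1
Field 'city' = Paris

ANSWER: Paris


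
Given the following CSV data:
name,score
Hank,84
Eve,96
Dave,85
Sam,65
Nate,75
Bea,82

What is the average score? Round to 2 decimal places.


Scores: 84, 96, 85, 65, 75, 82
Sum = 487
Count = 6
Average = 487 / 6 = 81.17

ANSWER: 81.17


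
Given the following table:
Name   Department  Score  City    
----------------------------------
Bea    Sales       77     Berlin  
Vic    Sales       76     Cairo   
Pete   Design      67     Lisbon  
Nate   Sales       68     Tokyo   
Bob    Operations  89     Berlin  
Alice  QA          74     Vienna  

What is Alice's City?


Row 6: Alice
City = Vienna

ANSWER: Vienna


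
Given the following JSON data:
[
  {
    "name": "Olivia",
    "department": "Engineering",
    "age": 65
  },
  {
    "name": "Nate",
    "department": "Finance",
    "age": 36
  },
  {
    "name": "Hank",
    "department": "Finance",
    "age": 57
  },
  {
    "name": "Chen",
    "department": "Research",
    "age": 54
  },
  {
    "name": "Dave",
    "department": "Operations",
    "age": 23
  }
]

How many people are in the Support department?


Scanning records for department = Support
  No matches found
Count: 0

ANSWER: 0


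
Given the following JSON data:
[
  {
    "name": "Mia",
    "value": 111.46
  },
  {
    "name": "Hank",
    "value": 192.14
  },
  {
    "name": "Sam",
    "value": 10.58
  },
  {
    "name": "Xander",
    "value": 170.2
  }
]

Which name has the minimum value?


Comparing values:
  Mia: 111.46
  Hank: 192.14
  Sam: 10.58
  Xander: 170.2
Minimum: Sam (10.58)

ANSWER: Sam


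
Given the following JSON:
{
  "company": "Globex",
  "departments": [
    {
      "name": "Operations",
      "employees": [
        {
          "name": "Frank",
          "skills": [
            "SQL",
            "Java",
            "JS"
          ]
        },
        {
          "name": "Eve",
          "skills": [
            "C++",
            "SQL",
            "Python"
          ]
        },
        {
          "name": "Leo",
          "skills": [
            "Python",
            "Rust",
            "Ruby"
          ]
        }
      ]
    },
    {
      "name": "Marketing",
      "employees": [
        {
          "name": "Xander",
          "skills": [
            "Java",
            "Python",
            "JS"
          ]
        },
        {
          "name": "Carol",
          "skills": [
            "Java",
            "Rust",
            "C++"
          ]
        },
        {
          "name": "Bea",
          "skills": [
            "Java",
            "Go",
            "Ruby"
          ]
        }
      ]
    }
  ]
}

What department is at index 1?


Path: departments[1].name
Value: Marketing

ANSWER: Marketing


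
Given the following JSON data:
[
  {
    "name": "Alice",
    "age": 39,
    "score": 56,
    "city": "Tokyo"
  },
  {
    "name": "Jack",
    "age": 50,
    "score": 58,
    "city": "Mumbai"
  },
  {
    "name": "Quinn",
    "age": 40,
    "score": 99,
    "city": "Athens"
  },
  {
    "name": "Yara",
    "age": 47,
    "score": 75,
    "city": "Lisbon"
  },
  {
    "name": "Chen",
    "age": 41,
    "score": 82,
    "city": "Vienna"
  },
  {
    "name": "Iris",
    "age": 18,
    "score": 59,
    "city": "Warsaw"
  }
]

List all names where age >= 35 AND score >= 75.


Checking both conditions:
  Alice (age=39, score=56) -> no
  Jack (age=50, score=58) -> no
  Quinn (age=40, score=99) -> YES
  Yara (age=47, score=75) -> YES
  Chen (age=41, score=82) -> YES
  Iris (age=18, score=59) -> no


ANSWER: Quinn, Yara, Chen


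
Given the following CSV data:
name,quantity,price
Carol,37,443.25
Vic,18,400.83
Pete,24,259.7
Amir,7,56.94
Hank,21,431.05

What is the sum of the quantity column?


Values in 'quantity' column:
  Row 1: 37
  Row 2: 18
  Row 3: 24
  Row 4: 7
  Row 5: 21
Sum = 37 + 18 + 24 + 7 + 21 = 107

ANSWER: 107


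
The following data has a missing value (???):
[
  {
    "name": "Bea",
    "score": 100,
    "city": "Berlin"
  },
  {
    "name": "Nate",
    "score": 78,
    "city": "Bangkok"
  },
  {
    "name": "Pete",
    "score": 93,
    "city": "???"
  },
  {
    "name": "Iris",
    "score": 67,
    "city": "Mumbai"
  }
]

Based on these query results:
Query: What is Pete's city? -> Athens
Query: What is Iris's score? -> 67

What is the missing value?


The missing value is Pete's city
From query: Pete's city = Athens

ANSWER: Athens


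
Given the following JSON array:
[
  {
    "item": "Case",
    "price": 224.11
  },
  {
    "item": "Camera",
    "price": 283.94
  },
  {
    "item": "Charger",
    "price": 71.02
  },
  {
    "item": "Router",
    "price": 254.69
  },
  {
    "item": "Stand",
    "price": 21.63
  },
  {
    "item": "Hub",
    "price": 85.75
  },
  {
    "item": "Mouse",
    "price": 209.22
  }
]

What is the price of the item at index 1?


Array index 1 -> Camera
price = 283.94

ANSWER: 283.94


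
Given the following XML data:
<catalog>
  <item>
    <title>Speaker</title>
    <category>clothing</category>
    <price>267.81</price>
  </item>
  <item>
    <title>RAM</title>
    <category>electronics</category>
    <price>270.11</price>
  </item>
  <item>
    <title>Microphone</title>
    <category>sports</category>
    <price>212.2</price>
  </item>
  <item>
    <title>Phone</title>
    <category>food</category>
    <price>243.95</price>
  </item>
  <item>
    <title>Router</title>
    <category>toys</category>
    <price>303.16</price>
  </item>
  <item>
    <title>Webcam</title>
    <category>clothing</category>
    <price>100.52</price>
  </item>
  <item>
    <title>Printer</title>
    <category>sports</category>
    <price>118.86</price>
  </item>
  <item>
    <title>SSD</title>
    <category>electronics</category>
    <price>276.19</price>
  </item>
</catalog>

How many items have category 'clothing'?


Scanning <item> elements for <category>clothing</category>:
  Item 1: Speaker -> MATCH
  Item 6: Webcam -> MATCH
Count: 2

ANSWER: 2


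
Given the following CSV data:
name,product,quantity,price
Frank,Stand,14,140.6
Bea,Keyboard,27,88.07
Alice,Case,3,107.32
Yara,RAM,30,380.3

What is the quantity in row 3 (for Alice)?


Row 3: Alice
Column 'quantity' = 3

ANSWER: 3


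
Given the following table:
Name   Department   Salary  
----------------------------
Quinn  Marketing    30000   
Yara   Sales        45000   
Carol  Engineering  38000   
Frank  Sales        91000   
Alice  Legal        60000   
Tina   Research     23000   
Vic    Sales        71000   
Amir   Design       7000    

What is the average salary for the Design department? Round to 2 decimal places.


Design department members:
  Amir: 7000
Sum = 7000
Count = 1
Average = 7000 / 1 = 7000.00

ANSWER: 7000.00


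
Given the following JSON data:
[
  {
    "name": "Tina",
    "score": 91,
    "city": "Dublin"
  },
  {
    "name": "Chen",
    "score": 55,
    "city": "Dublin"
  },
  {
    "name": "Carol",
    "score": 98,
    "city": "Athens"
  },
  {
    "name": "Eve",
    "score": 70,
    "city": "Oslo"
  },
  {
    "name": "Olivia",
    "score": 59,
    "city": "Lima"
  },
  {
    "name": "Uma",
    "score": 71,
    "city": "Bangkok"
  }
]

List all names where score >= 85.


Filtering records where score >= 85:
  Tina (score=91) -> YES
  Chen (score=55) -> no
  Carol (score=98) -> YES
  Eve (score=70) -> no
  Olivia (score=59) -> no
  Uma (score=71) -> no


ANSWER: Tina, Carol


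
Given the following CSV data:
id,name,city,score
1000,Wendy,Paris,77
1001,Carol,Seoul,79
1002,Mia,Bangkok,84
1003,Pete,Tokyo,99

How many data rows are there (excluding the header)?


Counting rows (excluding header):
Header: id,name,city,score
Data rows: 4

ANSWER: 4


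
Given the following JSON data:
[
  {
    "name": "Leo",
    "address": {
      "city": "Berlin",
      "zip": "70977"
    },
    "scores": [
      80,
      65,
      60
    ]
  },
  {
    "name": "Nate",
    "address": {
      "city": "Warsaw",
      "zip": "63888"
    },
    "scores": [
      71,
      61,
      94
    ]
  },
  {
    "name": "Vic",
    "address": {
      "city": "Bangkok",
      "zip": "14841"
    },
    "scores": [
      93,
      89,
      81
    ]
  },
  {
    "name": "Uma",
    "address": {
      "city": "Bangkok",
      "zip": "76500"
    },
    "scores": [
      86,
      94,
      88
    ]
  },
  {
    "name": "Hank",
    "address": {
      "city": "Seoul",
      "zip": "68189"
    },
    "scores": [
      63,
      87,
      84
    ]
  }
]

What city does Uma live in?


Path: records[3].address.city
Value: Bangkok

ANSWER: Bangkok


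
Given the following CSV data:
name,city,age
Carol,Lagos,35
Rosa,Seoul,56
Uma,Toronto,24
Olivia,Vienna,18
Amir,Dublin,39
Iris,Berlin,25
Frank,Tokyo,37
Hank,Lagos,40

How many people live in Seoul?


Scanning city column for 'Seoul':
  Row 2: Rosa -> MATCH
Total matches: 1

ANSWER: 1


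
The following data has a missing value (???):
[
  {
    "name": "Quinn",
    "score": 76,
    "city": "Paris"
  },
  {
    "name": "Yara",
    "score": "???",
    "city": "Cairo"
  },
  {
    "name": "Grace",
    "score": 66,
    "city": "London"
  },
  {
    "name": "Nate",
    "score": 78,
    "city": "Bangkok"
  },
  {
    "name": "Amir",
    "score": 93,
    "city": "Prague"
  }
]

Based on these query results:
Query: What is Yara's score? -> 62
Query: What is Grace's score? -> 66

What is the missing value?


The missing value is Yara's score
From query: Yara's score = 62

ANSWER: 62


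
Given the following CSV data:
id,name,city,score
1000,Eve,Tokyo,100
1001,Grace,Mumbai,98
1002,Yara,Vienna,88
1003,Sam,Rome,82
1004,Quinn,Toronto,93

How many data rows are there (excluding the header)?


Counting rows (excluding header):
Header: id,name,city,score
Data rows: 5

ANSWER: 5


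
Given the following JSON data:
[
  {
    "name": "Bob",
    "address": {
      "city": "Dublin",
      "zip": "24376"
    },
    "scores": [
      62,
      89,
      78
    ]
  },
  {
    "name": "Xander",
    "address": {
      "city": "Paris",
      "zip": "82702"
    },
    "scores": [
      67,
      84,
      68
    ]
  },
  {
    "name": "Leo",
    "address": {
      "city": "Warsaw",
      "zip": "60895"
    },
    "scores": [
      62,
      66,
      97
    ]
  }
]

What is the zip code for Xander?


Path: records[1].address.zip
Value: 82702

ANSWER: 82702


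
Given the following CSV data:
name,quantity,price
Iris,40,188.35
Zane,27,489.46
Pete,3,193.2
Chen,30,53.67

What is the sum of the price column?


Values in 'price' column:
  Row 1: 188.35
  Row 2: 489.46
  Row 3: 193.2
  Row 4: 53.67
Sum = 188.35 + 489.46 + 193.2 + 53.67 = 924.68

ANSWER: 924.68


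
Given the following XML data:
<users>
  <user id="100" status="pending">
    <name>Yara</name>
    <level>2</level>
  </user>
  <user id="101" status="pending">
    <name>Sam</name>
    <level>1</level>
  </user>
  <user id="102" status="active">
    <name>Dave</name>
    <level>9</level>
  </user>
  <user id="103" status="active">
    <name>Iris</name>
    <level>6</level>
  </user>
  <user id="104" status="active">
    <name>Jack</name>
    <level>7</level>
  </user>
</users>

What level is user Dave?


Finding user: Dave
<level>9</level>

ANSWER: 9


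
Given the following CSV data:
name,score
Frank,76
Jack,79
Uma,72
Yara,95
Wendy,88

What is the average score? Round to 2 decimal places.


Scores: 76, 79, 72, 95, 88
Sum = 410
Count = 5
Average = 410 / 5 = 82.00

ANSWER: 82.00


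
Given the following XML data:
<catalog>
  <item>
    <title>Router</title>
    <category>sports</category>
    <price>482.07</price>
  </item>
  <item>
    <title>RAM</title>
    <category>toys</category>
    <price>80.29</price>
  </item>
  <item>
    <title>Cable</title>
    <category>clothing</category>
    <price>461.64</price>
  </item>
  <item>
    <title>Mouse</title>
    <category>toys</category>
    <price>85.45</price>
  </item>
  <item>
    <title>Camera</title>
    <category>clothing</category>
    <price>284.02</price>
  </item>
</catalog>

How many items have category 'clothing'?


Scanning <item> elements for <category>clothing</category>:
  Item 3: Cable -> MATCH
  Item 5: Camera -> MATCH
Count: 2

ANSWER: 2


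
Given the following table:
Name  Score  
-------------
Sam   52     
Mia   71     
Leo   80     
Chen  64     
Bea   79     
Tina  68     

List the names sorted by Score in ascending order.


Sorting by Score (ascending):
  Sam: 52
  Chen: 64
  Tina: 68
  Mia: 71
  Bea: 79
  Leo: 80


ANSWER: Sam, Chen, Tina, Mia, Bea, Leo


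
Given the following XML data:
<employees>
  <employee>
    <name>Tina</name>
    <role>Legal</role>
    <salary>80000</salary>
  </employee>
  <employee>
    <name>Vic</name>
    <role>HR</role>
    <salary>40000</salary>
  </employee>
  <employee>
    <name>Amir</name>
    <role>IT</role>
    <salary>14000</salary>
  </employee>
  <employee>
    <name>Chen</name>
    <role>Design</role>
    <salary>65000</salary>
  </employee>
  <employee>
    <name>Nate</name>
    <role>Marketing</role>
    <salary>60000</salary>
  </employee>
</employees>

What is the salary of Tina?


Searching for <employee> with <name>Tina</name>
Found at position 1
<salary>80000</salary>

ANSWER: 80000


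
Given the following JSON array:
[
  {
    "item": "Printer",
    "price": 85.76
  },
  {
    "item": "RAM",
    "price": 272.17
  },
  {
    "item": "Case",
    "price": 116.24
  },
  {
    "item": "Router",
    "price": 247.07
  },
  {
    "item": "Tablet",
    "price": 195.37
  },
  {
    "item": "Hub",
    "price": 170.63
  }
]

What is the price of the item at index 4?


Array index 4 -> Tablet
price = 195.37

ANSWER: 195.37


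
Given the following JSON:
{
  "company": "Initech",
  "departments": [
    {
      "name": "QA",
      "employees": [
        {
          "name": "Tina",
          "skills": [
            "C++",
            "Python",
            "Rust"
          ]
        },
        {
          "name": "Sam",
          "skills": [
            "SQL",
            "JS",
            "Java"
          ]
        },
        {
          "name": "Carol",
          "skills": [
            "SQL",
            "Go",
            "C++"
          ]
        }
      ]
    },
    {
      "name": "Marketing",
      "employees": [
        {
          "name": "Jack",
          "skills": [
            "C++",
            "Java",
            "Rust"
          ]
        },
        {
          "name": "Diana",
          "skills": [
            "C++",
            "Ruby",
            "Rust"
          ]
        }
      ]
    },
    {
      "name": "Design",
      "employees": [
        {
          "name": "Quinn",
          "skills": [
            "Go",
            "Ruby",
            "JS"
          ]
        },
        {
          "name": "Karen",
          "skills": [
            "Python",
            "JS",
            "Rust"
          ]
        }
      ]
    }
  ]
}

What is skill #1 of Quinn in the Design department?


Path: departments[2].employees[0].skills[0]
Value: Go

ANSWER: Go


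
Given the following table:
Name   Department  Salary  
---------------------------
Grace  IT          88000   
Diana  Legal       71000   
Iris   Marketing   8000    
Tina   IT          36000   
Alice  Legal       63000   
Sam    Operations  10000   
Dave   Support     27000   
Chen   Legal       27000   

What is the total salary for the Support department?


Support department members:
  Dave: 27000
Total = 27000 = 27000

ANSWER: 27000


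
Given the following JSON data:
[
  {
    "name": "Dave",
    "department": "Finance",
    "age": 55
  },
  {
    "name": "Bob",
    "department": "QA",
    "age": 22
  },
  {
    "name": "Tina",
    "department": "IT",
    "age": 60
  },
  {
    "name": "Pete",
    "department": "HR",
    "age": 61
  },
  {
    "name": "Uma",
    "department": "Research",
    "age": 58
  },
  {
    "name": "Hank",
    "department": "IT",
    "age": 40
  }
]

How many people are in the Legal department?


Scanning records for department = Legal
  No matches found
Count: 0

ANSWER: 0
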